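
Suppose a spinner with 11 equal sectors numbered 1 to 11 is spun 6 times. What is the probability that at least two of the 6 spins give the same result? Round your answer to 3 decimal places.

0.812

P(all 6 different) = 11/11 · 10/11 · ··· · 6/11 ≈ 0.188.
P(at least two equal) = 1 − 0.188 = 0.812.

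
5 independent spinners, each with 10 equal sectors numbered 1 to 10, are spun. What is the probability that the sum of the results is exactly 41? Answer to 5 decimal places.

There are 10^5 = 100000 equally likely outcomes.
The number of ordered 5-tuples from {1,…,10} summing to 41 is 715.
P(sum = 41) = 715/100000 = 143/20000 ≈ 0.00715.

0.00715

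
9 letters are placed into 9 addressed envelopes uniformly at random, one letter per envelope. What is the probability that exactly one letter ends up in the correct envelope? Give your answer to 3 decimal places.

0.368

Choose which one is fixed: C(9,1) = 9 ways.
The remaining 8 must have no fixed point: D(8) = 14833.
P = 9·14833/362880 = 2119/5760 ≈ 0.368.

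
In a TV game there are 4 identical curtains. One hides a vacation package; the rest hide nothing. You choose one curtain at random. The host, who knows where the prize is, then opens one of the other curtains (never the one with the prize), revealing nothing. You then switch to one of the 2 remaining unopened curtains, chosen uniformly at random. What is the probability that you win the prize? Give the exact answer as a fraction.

3/8

Your original curtain holds the prize with probability 1/4, so the other 3 collectively hold it with probability 3/4.
The host can always find an empty curtain to open, so this doesn't change that 3/4; it is now spread over the 2 remaining unopened curtains.
P(win by switching) = (3/4) · (1/2) = 3/8.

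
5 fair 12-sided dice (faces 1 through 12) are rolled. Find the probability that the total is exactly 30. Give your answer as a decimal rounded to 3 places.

There are 12^5 = 248832 equally likely outcomes.
The number of ordered 5-tuples from {1,…,12} summing to 30 is 11901.
P(sum = 30) = 11901/248832 = 3967/82944 ≈ 0.048.

0.048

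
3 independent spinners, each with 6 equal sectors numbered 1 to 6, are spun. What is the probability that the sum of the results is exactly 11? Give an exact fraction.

1/8

There are 6^3 = 216 equally likely outcomes.
The number of ordered 3-tuples from {1,…,6} summing to 11 is 27.
P(sum = 11) = 27/216 = 1/8.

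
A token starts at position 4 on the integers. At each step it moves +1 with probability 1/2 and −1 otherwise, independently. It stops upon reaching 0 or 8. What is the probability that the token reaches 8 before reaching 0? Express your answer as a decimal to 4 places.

0.5000

With a fair step, P(i) = ½P(i−1) + ½P(i+1) with P(0)=0, P(8)=1 has the linear solution P(i) = i/8.
P(4) = 4/8 = 1/2 ≈ 0.5000.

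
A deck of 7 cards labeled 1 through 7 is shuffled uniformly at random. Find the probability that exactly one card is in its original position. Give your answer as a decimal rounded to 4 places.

0.3681

Choose which one is fixed: C(7,1) = 7 ways.
The remaining 6 must have no fixed point: D(6) = 265.
P = 7·265/5040 = 53/144 ≈ 0.3681.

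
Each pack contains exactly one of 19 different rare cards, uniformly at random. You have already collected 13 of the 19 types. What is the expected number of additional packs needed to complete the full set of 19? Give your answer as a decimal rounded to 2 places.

Starting from 13 distinct types, each trial gives a new one with probability (19−i)/19 when i types are held, so the wait for the next new type is 19/(19−i).
E = 19/6 + 19/5 + 19/4 + 19/3 + 19/2 + 19/1 = 931/20 ≈ 46.55.

46.55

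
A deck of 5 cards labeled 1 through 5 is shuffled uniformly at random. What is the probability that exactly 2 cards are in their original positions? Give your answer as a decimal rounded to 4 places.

0.1667

Choose which 2 of the 5 are fixed: C(5,2) = 10 ways.
The remaining 3 must have no fixed point: D(3) = 2.
P = 10·2/120 = 1/6 ≈ 0.1667.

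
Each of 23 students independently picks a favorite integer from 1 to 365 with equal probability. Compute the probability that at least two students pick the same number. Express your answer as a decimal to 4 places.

It's easier to compute the probability that all 23 are distinct.
P(all distinct) = 365/365 · 364/365 · ··· · 343/365 ≈ 0.4927.
So the probability of at least one match is 1 − 0.4927 = 0.5073.

0.5073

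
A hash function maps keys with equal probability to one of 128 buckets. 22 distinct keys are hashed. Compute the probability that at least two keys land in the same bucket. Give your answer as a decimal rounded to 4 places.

0.8527

It's easier to compute the probability that all 22 are distinct.
P(all distinct) = 128/128 · 127/128 · ··· · 107/128 ≈ 0.1473.
So the probability of at least one match is 1 − 0.1473 = 0.8527.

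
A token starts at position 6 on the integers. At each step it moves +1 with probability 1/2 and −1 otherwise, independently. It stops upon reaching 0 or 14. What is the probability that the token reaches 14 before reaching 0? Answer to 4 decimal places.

With a fair step, P(i) = ½P(i−1) + ½P(i+1) with P(0)=0, P(14)=1 has the linear solution P(i) = i/14.
P(6) = 6/14 = 3/7 ≈ 0.4286.

0.4286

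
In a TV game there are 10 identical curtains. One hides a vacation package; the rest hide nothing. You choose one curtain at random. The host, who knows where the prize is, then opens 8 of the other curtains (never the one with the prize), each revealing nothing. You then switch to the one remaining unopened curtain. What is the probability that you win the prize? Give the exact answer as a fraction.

Your original curtain holds the prize with probability 1/10, so the other 9 collectively hold it with probability 9/10.
The host can always find 8 empty curtains to open, so the reveals don't change that 9/10; it is now spread over the 1 remaining unopened curtain.
P(win by switching) = (9/10) · (1/1) = 9/10.

9/10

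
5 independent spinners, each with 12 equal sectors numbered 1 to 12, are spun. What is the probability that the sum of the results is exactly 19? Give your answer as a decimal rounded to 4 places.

0.0120

There are 12^5 = 248832 equally likely outcomes.
The number of ordered 5-tuples from {1,…,12} summing to 19 is 2985.
P(sum = 19) = 2985/248832 = 995/82944 ≈ 0.0120.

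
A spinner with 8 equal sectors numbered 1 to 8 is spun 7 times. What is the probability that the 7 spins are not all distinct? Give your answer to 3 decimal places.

0.981

P(all 7 different) = 8/8 · 7/8 · ··· · 2/8 ≈ 0.019.
P(at least two equal) = 1 − 0.019 = 0.981.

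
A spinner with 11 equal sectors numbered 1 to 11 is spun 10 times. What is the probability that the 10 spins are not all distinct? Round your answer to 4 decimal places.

P(all 10 different) = 11/11 · 10/11 · ··· · 2/11 ≈ 0.0015.
P(at least two equal) = 1 − 0.0015 = 0.9985.

0.9985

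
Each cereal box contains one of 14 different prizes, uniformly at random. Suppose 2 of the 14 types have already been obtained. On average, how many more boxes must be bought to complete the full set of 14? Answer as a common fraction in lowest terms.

Starting from 2 distinct types, each trial gives a new one with probability (14−i)/14 when i types are held, so the wait for the next new type is 14/(14−i).
E = 14/12 + 14/11 + 14/10 + 14/9 + 14/8 + 14/7 + 14/6 + 14/5 + 14/4 + 14/3 + 14/2 + 14/1 = 86021/1980.

86021/1980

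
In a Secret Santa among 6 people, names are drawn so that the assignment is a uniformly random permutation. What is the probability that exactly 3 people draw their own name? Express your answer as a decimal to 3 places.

Choose which 3 of the 6 are fixed: C(6,3) = 20 ways.
The remaining 3 must have no fixed point: D(3) = 2.
P = 20·2/720 = 1/18 ≈ 0.056.

0.056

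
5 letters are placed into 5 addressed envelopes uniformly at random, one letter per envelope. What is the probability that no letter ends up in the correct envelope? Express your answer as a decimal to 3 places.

0.367

This is the derangement probability: permutations of 5 with no fixed point.
D(5) = 5! · (1 − 1/1! + 1/2! − ··· + (−1)^5/5!) = 44.
P = 44/120 = 11/30 ≈ 0.367.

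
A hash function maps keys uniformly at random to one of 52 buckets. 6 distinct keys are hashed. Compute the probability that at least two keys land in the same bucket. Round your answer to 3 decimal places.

It's easier to compute the probability that all 6 are distinct.
P(all distinct) = 52/52 · 51/52 · ··· · 47/52 ≈ 0.741.
So the probability of at least one match is 1 − 0.741 = 0.259.

0.259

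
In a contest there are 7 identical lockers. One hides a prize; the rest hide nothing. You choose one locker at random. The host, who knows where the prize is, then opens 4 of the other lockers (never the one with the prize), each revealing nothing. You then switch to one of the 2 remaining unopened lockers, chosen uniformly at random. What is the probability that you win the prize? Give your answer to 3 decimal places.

0.429

Your original locker holds the prize with probability 1/7, so the other 6 collectively hold it with probability 6/7.
The host can always find 4 empty lockers to open, so the reveals don't change that 6/7; it is now spread over the 2 remaining unopened lockers.
P(win by switching) = (6/7) · (1/2) = 3/7 ≈ 0.429.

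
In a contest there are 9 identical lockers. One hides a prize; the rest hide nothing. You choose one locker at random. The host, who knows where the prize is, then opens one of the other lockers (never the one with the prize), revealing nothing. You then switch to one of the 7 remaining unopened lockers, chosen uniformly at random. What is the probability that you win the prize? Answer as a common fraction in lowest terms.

Your original locker holds the prize with probability 1/9, so the other 8 collectively hold it with probability 8/9.
The host can always find an empty locker to open, so this doesn't change that 8/9; it is now spread over the 7 remaining unopened lockers.
P(win by switching) = (8/9) · (1/7) = 8/63.

8/63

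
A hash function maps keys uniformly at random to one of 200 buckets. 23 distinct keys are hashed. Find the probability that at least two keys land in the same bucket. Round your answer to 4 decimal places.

It's easier to compute the probability that all 23 are distinct.
P(all distinct) = 200/200 · 199/200 · ··· · 178/200 ≈ 0.2684.
So the probability of at least one match is 1 − 0.2684 = 0.7316.

0.7316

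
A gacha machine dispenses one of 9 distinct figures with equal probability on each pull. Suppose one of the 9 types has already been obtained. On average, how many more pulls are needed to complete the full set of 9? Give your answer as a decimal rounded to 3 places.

Starting from 1 distinct type, each trial gives a new one with probability (9−i)/9 when i types are held, so the wait for the next new type is 9/(9−i).
E = 9/8 + 9/7 + 9/6 + 9/5 + 9/4 + 9/3 + 9/2 + 9/1 = 6849/280 ≈ 24.461.

24.461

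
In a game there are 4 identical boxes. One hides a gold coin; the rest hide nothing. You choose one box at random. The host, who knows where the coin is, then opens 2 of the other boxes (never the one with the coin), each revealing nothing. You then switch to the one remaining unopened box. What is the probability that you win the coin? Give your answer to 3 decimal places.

0.750

Your original box holds the coin with probability 1/4, so the other 3 collectively hold it with probability 3/4.
The host can always find 2 empty boxes to open, so the reveals don't change that 3/4; it is now spread over the 1 remaining unopened box.
P(win by switching) = (3/4) · (1/1) = 3/4 ≈ 0.750.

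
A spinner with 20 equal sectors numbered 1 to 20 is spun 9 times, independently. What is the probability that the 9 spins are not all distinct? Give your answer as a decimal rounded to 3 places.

0.881

P(all 9 different) = 20/20 · 19/20 · ··· · 12/20 ≈ 0.119.
P(at least two equal) = 1 − 0.119 = 0.881.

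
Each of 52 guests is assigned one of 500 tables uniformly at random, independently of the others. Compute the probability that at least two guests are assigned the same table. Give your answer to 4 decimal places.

0.9359

It's easier to compute the probability that all 52 are distinct.
P(all distinct) = 500/500 · 499/500 · ··· · 449/500 ≈ 0.0641.
So the probability of at least one match is 1 − 0.0641 = 0.9359.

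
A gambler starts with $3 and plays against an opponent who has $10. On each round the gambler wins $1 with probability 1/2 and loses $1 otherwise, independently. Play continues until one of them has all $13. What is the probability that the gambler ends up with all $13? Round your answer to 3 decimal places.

0.231

With a fair step, P(i) = ½P(i−1) + ½P(i+1) with P(0)=0, P(13)=1 has the linear solution P(i) = i/13.
P(3) = 3/13 ≈ 0.231.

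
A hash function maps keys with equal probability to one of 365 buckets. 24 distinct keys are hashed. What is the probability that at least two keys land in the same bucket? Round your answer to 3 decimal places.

0.538

It's easier to compute the probability that all 24 are distinct.
P(all distinct) = 365/365 · 364/365 · ··· · 342/365 ≈ 0.462.
So the probability of at least one match is 1 − 0.462 = 0.538.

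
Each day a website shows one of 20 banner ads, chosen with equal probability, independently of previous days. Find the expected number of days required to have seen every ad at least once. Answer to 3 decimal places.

71.955

After i distinct types are collected, each trial gives a new one with probability (20−i)/20, so the expected wait for the next new type is 20/(20−i).
E = 20/20 + 20/19 + 20/18 + 20/17 + 20/16 + 20/15 + 20/14 + 20/13 + 20/12 + 20/11 + 20/10 + 20/9 + 20/8 + 20/7 + 20/6 + 20/5 + 20/4 + 20/3 + 20/2 + 20/1 = 279175675/3879876 ≈ 71.955.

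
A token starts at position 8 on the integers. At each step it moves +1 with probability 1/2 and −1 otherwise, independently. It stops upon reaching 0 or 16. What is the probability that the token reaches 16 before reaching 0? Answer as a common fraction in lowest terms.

With a fair step, P(i) = ½P(i−1) + ½P(i+1) with P(0)=0, P(16)=1 has the linear solution P(i) = i/16.
P(8) = 8/16 = 1/2.

1/2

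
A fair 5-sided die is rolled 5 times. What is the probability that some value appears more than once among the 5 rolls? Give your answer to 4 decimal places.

P(all 5 different) = 5/5 · 4/5 · ··· · 1/5 ≈ 0.0384.
P(at least two equal) = 1 − 0.0384 = 0.9616.

0.9616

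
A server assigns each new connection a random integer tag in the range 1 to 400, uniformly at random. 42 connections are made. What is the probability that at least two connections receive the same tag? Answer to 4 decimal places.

It's easier to compute the probability that all 42 are distinct.
P(all distinct) = 400/400 · 399/400 · ··· · 359/400 ≈ 0.1074.
So the probability of at least one match is 1 − 0.1074 = 0.8926.

0.8926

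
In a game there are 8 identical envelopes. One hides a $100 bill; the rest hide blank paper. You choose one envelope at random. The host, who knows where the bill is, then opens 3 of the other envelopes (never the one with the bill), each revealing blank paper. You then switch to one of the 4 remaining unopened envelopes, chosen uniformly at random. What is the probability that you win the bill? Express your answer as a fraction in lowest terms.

7/32

Your original envelope holds the bill with probability 1/8, so the other 7 collectively hold it with probability 7/8.
The host can always find 3 empty envelopes to open, so the reveals don't change that 7/8; it is now spread over the 4 remaining unopened envelopes.
P(win by switching) = (7/8) · (1/4) = 7/32.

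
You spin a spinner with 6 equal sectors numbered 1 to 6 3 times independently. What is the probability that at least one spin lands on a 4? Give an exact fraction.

P(no spin lands on a 4) = (5/6)^3 = 125/216.
P(at least one) = 1 − 125/216 = 91/216.

91/216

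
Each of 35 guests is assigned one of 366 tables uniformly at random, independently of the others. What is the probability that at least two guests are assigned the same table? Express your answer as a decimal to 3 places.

0.813

It's easier to compute the probability that all 35 are distinct.
P(all distinct) = 366/366 · 365/366 · ··· · 332/366 ≈ 0.187.
So the probability of at least one match is 1 − 0.187 = 0.813.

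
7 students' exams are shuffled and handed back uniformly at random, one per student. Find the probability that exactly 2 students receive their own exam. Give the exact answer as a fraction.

11/60

Choose which 2 of the 7 are fixed: C(7,2) = 21 ways.
The remaining 5 must have no fixed point: D(5) = 44.
P = 21·44/5040 = 11/60.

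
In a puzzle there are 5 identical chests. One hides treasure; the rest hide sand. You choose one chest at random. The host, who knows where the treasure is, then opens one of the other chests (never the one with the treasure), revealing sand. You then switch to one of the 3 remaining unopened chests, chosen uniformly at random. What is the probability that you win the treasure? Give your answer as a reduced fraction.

4/15

Your original chest holds the treasure with probability 1/5, so the other 4 collectively hold it with probability 4/5.
The host can always find an empty chest to open, so this doesn't change that 4/5; it is now spread over the 3 remaining unopened chests.
P(win by switching) = (4/5) · (1/3) = 4/15.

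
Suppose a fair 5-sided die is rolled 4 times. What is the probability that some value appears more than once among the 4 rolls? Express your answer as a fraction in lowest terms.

P(all 4 different) = 5/5 · 4/5 · ··· · 2/5 = 24/125.
P(at least two equal) = 1 − 24/125 = 101/125.

101/125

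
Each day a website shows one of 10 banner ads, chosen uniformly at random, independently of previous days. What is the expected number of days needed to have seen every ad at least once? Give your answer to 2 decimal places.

29.29

After i distinct types are collected, each trial gives a new one with probability (10−i)/10, so the expected wait for the next new type is 10/(10−i).
E = 10/10 + 10/9 + 10/8 + 10/7 + 10/6 + 10/5 + 10/4 + 10/3 + 10/2 + 10/1 = 7381/252 ≈ 29.29.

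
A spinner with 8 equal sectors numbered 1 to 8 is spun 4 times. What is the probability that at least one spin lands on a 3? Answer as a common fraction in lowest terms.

P(no spin lands on a 3) = (7/8)^4 = 2401/4096.
P(at least one) = 1 − 2401/4096 = 1695/4096.

1695/4096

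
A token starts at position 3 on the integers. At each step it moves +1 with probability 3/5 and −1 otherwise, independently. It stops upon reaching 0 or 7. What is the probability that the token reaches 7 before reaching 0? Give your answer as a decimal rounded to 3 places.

Let r = q/p = (2/5)/(3/5) = 2/3. The recurrence P(i) = p·P(i+1) + q·P(i−1) with P(0)=0, P(7)=1 gives P(i) = (1 − r^i)/(1 − r^7).
P(3) = (1 − (2/3)^3) / (1 − (2/3)^7) = 1539/2059 ≈ 0.747.

0.747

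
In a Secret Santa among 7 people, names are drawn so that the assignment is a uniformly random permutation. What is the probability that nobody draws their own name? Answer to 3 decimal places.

0.368

This is the derangement probability: permutations of 7 with no fixed point.
D(7) = 7! · (1 − 1/1! + 1/2! − ··· + (−1)^7/7!) = 1854.
P = 1854/5040 = 103/280 ≈ 0.368.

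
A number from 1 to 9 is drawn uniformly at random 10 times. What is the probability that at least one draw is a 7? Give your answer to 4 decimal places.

P(no draw is a 7) = (8/9)^10 ≈ 0.3079.
P(at least one) = 1 − 0.3079 = 0.6921.

0.6921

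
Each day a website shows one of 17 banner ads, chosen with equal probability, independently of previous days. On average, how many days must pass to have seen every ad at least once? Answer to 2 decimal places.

58.47

After i distinct types are collected, each trial gives a new one with probability (17−i)/17, so the expected wait for the next new type is 17/(17−i).
E = 17/17 + 17/16 + 17/15 + 17/14 + 17/13 + 17/12 + 17/11 + 17/10 + 17/9 + 17/8 + 17/7 + 17/6 + 17/5 + 17/4 + 17/3 + 17/2 + 17/1 = 42142223/720720 ≈ 58.47.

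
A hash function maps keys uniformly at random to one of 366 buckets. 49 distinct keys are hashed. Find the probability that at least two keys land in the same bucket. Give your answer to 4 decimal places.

It's easier to compute the probability that all 49 are distinct.
P(all distinct) = 366/366 · 365/366 · ··· · 318/366 ≈ 0.0346.
So the probability of at least one match is 1 − 0.0346 = 0.9654.

0.9654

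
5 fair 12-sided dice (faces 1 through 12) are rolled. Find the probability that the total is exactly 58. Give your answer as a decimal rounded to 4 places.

There are 12^5 = 248832 equally likely outcomes.
The number of ordered 5-tuples from {1,…,12} summing to 58 is 15.
P(sum = 58) = 15/248832 = 5/82944 ≈ 0.0001.

0.0001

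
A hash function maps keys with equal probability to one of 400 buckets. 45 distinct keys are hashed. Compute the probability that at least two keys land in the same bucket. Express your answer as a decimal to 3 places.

It's easier to compute the probability that all 45 are distinct.
P(all distinct) = 400/400 · 399/400 · ··· · 356/400 ≈ 0.076.
So the probability of at least one match is 1 − 0.076 = 0.924.

0.924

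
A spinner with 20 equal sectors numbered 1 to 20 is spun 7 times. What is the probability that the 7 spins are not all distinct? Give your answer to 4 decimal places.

P(all 7 different) = 20/20 · 19/20 · ··· · 14/20 ≈ 0.3052.
P(at least two equal) = 1 − 0.3052 = 0.6948.

0.6948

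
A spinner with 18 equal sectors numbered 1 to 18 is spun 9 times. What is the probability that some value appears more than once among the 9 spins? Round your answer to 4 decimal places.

0.9111

P(all 9 different) = 18/18 · 17/18 · ··· · 10/18 ≈ 0.0889.
P(at least two equal) = 1 − 0.0889 = 0.9111.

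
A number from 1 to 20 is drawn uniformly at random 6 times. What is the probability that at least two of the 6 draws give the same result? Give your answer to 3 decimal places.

0.564

P(all 6 different) = 20/20 · 19/20 · ··· · 15/20 ≈ 0.436.
P(at least two equal) = 1 − 0.436 = 0.564.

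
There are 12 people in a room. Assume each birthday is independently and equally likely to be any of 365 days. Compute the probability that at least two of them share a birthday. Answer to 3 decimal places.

0.167

It's easier to compute the probability that all 12 are distinct.
P(all distinct) = 365/365 · 364/365 · ··· · 354/365 ≈ 0.833.
So the probability of at least one match is 1 − 0.833 = 0.167.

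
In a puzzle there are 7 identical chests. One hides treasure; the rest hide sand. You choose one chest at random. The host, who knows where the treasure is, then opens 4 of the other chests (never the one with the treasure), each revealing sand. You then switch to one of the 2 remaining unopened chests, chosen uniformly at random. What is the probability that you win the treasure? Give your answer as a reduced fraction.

Your original chest holds the treasure with probability 1/7, so the other 6 collectively hold it with probability 6/7.
The host can always find 4 empty chests to open, so the reveals don't change that 6/7; it is now spread over the 2 remaining unopened chests.
P(win by switching) = (6/7) · (1/2) = 3/7.

3/7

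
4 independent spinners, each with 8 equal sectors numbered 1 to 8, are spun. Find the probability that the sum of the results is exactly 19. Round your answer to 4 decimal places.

There are 8^4 = 4096 equally likely outcomes.
The number of ordered 4-tuples from {1,…,8} summing to 19 is 336.
P(sum = 19) = 336/4096 = 21/256 ≈ 0.0820.

0.0820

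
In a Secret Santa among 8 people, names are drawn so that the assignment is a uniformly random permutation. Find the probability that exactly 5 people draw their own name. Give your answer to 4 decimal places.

0.0028

Choose which 5 of the 8 are fixed: C(8,5) = 56 ways.
The remaining 3 must have no fixed point: D(3) = 2.
P = 56·2/40320 = 1/360 ≈ 0.0028.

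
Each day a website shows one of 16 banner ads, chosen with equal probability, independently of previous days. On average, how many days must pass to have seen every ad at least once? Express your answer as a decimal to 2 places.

54.09

After i distinct types are collected, each trial gives a new one with probability (16−i)/16, so the expected wait for the next new type is 16/(16−i).
E = 16/16 + 16/15 + 16/14 + 16/13 + 16/12 + 16/11 + 16/10 + 16/9 + 16/8 + 16/7 + 16/6 + 16/5 + 16/4 + 16/3 + 16/2 + 16/1 = 2436559/45045 ≈ 54.09.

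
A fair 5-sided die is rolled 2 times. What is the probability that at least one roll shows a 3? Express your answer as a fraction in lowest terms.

P(no roll shows a 3) = (4/5)^2 = 16/25.
P(at least one) = 1 − 16/25 = 9/25.

9/25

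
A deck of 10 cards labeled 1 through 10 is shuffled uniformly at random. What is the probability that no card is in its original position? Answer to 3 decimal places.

This is the derangement probability: permutations of 10 with no fixed point.
D(10) = 10! · (1 − 1/1! + 1/2! − ··· + (−1)^10/10!) = 1334961.
P = 1334961/3628800 = 16481/44800 ≈ 0.368.

0.368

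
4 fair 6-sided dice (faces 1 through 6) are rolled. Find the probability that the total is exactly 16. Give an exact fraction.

There are 6^4 = 1296 equally likely outcomes.
The number of ordered 4-tuples from {1,…,6} summing to 16 is 125.
P(sum = 16) = 125/1296.

125/1296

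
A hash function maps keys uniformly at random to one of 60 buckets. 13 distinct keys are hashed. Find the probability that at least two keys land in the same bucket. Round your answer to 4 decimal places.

0.7537

It's easier to compute the probability that all 13 are distinct.
P(all distinct) = 60/60 · 59/60 · ··· · 48/60 ≈ 0.2463.
So the probability of at least one match is 1 − 0.2463 = 0.7537.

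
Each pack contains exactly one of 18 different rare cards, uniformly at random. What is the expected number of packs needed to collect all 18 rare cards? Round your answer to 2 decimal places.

After i distinct types are collected, each trial gives a new one with probability (18−i)/18, so the expected wait for the next new type is 18/(18−i).
E = 18/18 + 18/17 + 18/16 + 18/15 + 18/14 + 18/13 + 18/12 + 18/11 + 18/10 + 18/9 + 18/8 + 18/7 + 18/6 + 18/5 + 18/4 + 18/3 + 18/2 + 18/1 = 42822903/680680 ≈ 62.91.

62.91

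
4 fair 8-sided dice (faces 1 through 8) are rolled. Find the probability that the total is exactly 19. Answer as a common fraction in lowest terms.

21/256

There are 8^4 = 4096 equally likely outcomes.
The number of ordered 4-tuples from {1,…,8} summing to 19 is 336.
P(sum = 19) = 336/4096 = 21/256.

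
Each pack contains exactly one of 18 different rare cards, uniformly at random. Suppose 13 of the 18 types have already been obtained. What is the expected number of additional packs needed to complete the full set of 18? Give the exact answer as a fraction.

411/10

Starting from 13 distinct types, each trial gives a new one with probability (18−i)/18 when i types are held, so the wait for the next new type is 18/(18−i).
E = 18/5 + 18/4 + 18/3 + 18/2 + 18/1 = 411/10.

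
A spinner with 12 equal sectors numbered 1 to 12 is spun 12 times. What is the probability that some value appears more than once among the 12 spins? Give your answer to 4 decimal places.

P(all 12 different) = 12/12 · 11/12 · ··· · 1/12 ≈ 0.0001.
P(at least two equal) = 1 − 0.0001 = 0.9999.

0.9999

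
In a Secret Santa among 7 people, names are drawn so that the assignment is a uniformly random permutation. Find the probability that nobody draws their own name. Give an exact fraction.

This is the derangement probability: permutations of 7 with no fixed point.
D(7) = 7! · (1 − 1/1! + 1/2! − ··· + (−1)^7/7!) = 1854.
P = 1854/5040 = 103/280.

103/280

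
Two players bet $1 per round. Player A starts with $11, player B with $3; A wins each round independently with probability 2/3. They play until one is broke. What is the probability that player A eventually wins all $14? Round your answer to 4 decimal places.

0.9996

Let r = q/p = (1/3)/(2/3) = 1/2. The recurrence P(i) = p·P(i+1) + q·P(i−1) with P(0)=0, P(14)=1 gives P(i) = (1 − r^i)/(1 − r^14).
P(11) = (1 − (1/2)^11) / (1 − (1/2)^14) = 16376/16383 ≈ 0.9996.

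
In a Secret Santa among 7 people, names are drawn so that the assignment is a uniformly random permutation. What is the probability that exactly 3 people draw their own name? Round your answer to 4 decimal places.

0.0625

Choose which 3 of the 7 are fixed: C(7,3) = 35 ways.
The remaining 4 must have no fixed point: D(4) = 9.
P = 35·9/5040 = 1/16 ≈ 0.0625.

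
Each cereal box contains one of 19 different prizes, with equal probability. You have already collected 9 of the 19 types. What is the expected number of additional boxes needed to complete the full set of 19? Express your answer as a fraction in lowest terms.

Starting from 9 distinct types, each trial gives a new one with probability (19−i)/19 when i types are held, so the wait for the next new type is 19/(19−i).
E = 19/10 + 19/9 + 19/8 + 19/7 + 19/6 + 19/5 + 19/4 + 19/3 + 19/2 + 19/1 = 140239/2520.

140239/2520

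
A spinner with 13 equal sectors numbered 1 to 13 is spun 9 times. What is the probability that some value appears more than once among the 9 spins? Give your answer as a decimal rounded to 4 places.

0.9755

P(all 9 different) = 13/13 · 12/13 · ··· · 5/13 ≈ 0.0245.
P(at least two equal) = 1 − 0.0245 = 0.9755.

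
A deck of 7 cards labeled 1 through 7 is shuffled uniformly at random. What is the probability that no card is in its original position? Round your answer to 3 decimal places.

0.368

This is the derangement probability: permutations of 7 with no fixed point.
D(7) = 7! · (1 − 1/1! + 1/2! − ··· + (−1)^7/7!) = 1854.
P = 1854/5040 = 103/280 ≈ 0.368.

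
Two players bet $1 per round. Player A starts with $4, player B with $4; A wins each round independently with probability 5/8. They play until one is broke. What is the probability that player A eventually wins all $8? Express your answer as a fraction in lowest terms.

625/706

Let r = q/p = (3/8)/(5/8) = 3/5. The recurrence P(i) = p·P(i+1) + q·P(i−1) with P(0)=0, P(8)=1 gives P(i) = (1 − r^i)/(1 − r^8).
P(4) = (1 − (3/5)^4) / (1 − (3/5)^8) = 625/706.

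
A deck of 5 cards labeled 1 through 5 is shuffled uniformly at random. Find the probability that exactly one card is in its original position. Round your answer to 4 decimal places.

0.3750

Choose which one is fixed: C(5,1) = 5 ways.
The remaining 4 must have no fixed point: D(4) = 9.
P = 5·9/120 = 3/8 ≈ 0.3750.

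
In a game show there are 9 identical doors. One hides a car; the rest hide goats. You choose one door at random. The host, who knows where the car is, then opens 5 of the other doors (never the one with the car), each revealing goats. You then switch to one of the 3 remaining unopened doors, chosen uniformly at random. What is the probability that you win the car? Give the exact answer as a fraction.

Your original door holds the car with probability 1/9, so the other 8 collectively hold it with probability 8/9.
The host can always find 5 empty doors to open, so the reveals don't change that 8/9; it is now spread over the 3 remaining unopened doors.
P(win by switching) = (8/9) · (1/3) = 8/27.

8/27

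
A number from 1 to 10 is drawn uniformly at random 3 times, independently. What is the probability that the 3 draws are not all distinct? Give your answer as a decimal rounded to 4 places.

0.2800

P(all 3 different) = 10/10 · 9/10 · ··· · 8/10 ≈ 0.7200.
P(at least two equal) = 1 − 0.7200 = 0.2800.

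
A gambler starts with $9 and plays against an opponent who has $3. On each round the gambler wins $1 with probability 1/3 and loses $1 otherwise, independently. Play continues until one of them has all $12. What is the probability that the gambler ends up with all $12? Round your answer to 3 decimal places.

Let r = q/p = (2/3)/(1/3) = 2. The recurrence P(i) = p·P(i+1) + q·P(i−1) with P(0)=0, P(12)=1 gives P(i) = (1 − r^i)/(1 − r^12).
P(9) = (1 − (2)^9) / (1 − (2)^12) = 73/585 ≈ 0.125.

0.125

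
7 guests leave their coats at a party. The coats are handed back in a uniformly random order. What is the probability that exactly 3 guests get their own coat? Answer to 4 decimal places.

0.0625

Choose which 3 of the 7 are fixed: C(7,3) = 35 ways.
The remaining 4 must have no fixed point: D(4) = 9.
P = 35·9/5040 = 1/16 ≈ 0.0625.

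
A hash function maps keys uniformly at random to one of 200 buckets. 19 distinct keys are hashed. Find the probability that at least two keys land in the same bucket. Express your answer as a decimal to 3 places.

0.586

It's easier to compute the probability that all 19 are distinct.
P(all distinct) = 200/200 · 199/200 · ··· · 182/200 ≈ 0.414.
So the probability of at least one match is 1 − 0.414 = 0.586.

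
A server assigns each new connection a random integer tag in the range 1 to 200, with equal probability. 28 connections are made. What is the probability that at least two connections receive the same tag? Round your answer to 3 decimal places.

0.862

It's easier to compute the probability that all 28 are distinct.
P(all distinct) = 200/200 · 199/200 · ··· · 173/200 ≈ 0.138.
So the probability of at least one match is 1 − 0.138 = 0.862.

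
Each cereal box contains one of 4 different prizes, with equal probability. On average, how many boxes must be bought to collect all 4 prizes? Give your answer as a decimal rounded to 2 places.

After i distinct types are collected, each trial gives a new one with probability (4−i)/4, so the expected wait for the next new type is 4/(4−i).
E = 4/4 + 4/3 + 4/2 + 4/1 = 25/3 ≈ 8.33.

8.33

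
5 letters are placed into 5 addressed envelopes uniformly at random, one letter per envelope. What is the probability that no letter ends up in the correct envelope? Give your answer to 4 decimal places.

0.3667

This is the derangement probability: permutations of 5 with no fixed point.
D(5) = 5! · (1 − 1/1! + 1/2! − ··· + (−1)^5/5!) = 44.
P = 44/120 = 11/30 ≈ 0.3667.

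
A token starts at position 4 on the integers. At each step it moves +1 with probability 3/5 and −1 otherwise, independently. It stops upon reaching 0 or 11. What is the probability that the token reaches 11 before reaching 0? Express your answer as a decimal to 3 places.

0.812

Let r = q/p = (2/5)/(3/5) = 2/3. The recurrence P(i) = p·P(i+1) + q·P(i−1) with P(0)=0, P(11)=1 gives P(i) = (1 − r^i)/(1 − r^11).
P(4) = (1 − (2/3)^4) / (1 − (2/3)^11) = 142155/175099 ≈ 0.812.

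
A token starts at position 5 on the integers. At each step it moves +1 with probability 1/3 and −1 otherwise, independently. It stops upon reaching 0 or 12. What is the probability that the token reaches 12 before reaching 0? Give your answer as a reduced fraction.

31/4095

Let r = q/p = (2/3)/(1/3) = 2. The recurrence P(i) = p·P(i+1) + q·P(i−1) with P(0)=0, P(12)=1 gives P(i) = (1 − r^i)/(1 − r^12).
P(5) = (1 − (2)^5) / (1 − (2)^12) = 31/4095.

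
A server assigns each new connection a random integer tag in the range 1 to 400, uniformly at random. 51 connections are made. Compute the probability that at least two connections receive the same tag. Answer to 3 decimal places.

0.964

It's easier to compute the probability that all 51 are distinct.
P(all distinct) = 400/400 · 399/400 · ··· · 350/400 ≈ 0.036.
So the probability of at least one match is 1 − 0.036 = 0.964.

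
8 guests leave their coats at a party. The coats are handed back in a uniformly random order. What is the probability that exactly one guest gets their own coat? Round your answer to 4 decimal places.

Choose which one is fixed: C(8,1) = 8 ways.
The remaining 7 must have no fixed point: D(7) = 1854.
P = 8·1854/40320 = 103/280 ≈ 0.3679.

0.3679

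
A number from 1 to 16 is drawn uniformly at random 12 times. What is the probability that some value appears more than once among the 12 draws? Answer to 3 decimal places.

0.997

P(all 12 different) = 16/16 · 15/16 · ··· · 5/16 ≈ 0.003.
P(at least two equal) = 1 − 0.003 = 0.997.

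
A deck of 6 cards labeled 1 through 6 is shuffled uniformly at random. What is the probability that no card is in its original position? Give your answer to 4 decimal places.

This is the derangement probability: permutations of 6 with no fixed point.
D(6) = 6! · (1 − 1/1! + 1/2! − ··· + (−1)^6/6!) = 265.
P = 265/720 = 53/144 ≈ 0.3681.

0.3681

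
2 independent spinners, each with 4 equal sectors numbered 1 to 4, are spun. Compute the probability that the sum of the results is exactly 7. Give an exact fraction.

1/8

There are 4^2 = 16 equally likely outcomes.
The number of ordered 2-tuples from {1,…,4} summing to 7 is 2.
P(sum = 7) = 2/16 = 1/8.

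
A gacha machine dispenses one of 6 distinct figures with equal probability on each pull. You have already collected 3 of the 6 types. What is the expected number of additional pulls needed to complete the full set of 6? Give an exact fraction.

11

Starting from 3 distinct types, each trial gives a new one with probability (6−i)/6 when i types are held, so the wait for the next new type is 6/(6−i).
E = 6/3 + 6/2 + 6/1 = 11.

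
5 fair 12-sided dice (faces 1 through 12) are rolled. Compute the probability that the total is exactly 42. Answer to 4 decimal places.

There are 12^5 = 248832 equally likely outcomes.
The number of ordered 5-tuples from {1,…,12} summing to 42 is 6265.
P(sum = 42) = 6265/248832 ≈ 0.0252.

0.0252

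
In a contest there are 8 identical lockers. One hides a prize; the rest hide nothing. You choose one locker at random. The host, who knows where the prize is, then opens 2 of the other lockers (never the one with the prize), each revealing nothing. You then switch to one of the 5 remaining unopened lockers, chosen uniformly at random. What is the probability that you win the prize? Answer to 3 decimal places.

0.175

Your original locker holds the prize with probability 1/8, so the other 7 collectively hold it with probability 7/8.
The host can always find 2 empty lockers to open, so the reveals don't change that 7/8; it is now spread over the 5 remaining unopened lockers.
P(win by switching) = (7/8) · (1/5) = 7/40 ≈ 0.175.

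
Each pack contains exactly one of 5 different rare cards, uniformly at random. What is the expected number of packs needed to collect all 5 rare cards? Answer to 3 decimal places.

After i distinct types are collected, each trial gives a new one with probability (5−i)/5, so the expected wait for the next new type is 5/(5−i).
E = 5/5 + 5/4 + 5/3 + 5/2 + 5/1 = 137/12 ≈ 11.417.

11.417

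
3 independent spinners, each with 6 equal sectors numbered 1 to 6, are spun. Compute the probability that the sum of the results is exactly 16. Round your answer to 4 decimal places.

0.0278

There are 6^3 = 216 equally likely outcomes.
The number of ordered 3-tuples from {1,…,6} summing to 16 is 6.
P(sum = 16) = 6/216 = 1/36 ≈ 0.0278.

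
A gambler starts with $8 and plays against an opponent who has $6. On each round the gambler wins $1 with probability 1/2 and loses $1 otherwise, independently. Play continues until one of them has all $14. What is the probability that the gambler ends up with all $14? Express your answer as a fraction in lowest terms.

4/7

With a fair step, P(i) = ½P(i−1) + ½P(i+1) with P(0)=0, P(14)=1 has the linear solution P(i) = i/14.
P(8) = 8/14 = 4/7.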